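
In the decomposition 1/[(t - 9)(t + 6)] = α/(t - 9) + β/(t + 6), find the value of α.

Cover-up at t = 9: α = 1/(9 + 6) = 1/15


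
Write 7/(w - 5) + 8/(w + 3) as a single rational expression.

Common denominator (w - 5)(w + 3). Numerator: 7(w + 3) + 8(w - 5) = (7w + 21) + (8w - 40) = 15w - 19
Result: (15w - 19)/[(w - 5)(w + 3)]


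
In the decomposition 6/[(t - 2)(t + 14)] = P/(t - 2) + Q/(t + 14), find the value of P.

Cover-up at t = 2: P = 6/(2 + 14) = 6/16 = 3/8


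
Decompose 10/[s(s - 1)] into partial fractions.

10/s(s - 1) = α/s + β/(s - 1). α = 10/(0 - 1) = -10, β = 10/(1 - 0) = 10
Result: -10/s + 10/(s - 1)


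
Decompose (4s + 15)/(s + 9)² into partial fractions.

(4s + 15) = α(s + 9) + β. At s = -9: β = 4·(-9) + 15 = -21. Coeff of s: α = 4
Result: 4/(s + 9) - 21/(s + 9)²


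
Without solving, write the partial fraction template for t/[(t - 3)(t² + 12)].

Linear + irreducible quadratic: α/(t - 3) + (βt + γ)/(t² + 12)


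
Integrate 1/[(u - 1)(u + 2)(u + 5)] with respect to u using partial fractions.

Cover-up: α = 1/18, β = -1/9, γ = 1/18. Decomposition: (1/18)/(u - 1) - (1/9)/(u + 2) + (1/18)/(u + 5). Integrate each term: (1/18) ln|(u - 1)| - (1/9) ln|(u + 2)| + (1/18) ln|(u + 5)| + C


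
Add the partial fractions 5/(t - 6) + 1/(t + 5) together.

Common denominator (t - 6)(t + 5). Numerator: 5(t + 5) + 1(t - 6) = (5t + 25) + (t - 6) = 6t + 19
Result: (6t + 19)/[(t - 6)(t + 5)]


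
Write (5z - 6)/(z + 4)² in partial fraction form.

(5z - 6) = A(z + 4) + B. At z = -4: B = 5·(-4) - 6 = -26. Coeff of z: A = 5
Result: 5/(z + 4) - 26/(z + 4)²


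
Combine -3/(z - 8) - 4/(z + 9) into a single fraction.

Common denominator (z - 8)(z + 9). Numerator: -3(z + 9) - 4(z - 8) = (-3z - 27) - (4z - 32) = -7z + 5
Result: (-7z + 5)/[(z - 8)(z + 9)]


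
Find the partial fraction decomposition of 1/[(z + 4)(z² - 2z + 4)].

Cover-up at z = -4: A = 1/((-4)² - 2·(-4) + 4) = 1/28. Then B = -A = -1/28, C = -A·(-2 - 4) = 3/14
Result: (1/28)/(z + 4) - ((1/28)z - 3/14)/(z² - 2z + 4)


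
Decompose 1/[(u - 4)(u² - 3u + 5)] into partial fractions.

Cover-up at u = 4: A = 1/(4² - 3·4 + 5) = 1/9. Then B = -A = -1/9, C = -A·(-3 + 4) = -1/9
Result: (1/9)/(u - 4) - ((1/9)u + 1/9)/(u² - 3u + 5)


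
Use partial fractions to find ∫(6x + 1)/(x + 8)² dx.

Decompose: P = 6, Q = 6·(-8) + 1 = -47, so (6x + 1)/(x + 8)² = 6/(x + 8) - 47/(x + 8)². Integrate: ∫ P/(x + 8) dx = 6 ln|(x + 8)|; ∫ Q/(x + 8)² dx = 47/(x + 8). Sum: 6 ln|(x + 8)| + 47/(x + 8) + C


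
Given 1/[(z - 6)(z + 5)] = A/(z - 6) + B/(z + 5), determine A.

Cover-up at z = 6: A = 1/(6 + 5) = 1/11


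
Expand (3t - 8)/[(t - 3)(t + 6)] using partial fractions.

At t=3: A = (3·3 - 8)/(3 + 6) = 1/9. At t=-6: B = (3·(-6) - 8)/(-6 - 3) = 26/9
Result: (1/9)/(t - 3) + (26/9)/(t + 6)


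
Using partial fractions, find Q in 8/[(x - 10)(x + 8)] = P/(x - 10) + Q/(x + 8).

Cover-up at x = -8: Q = 8/(-8 - 10) = -8/18 = -4/9


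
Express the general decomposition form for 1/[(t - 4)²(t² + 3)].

Repeated linear + quadratic: α/(t - 4) + β/(t - 4)² + (γt + δ)/(t² + 3)


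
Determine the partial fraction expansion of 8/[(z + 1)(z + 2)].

8/(z + 1)(z + 2) = A/(z + 1) + B/(z + 2). A = 8/(-1 + 2) = 8, B = 8/(-2 + 1) = -8
Result: 8/(z + 1) - 8/(z + 2)


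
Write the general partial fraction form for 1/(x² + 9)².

Repeated quadratic factor: (αx + β)/(x² + 9) + (γx + δ)/(x² + 9)²


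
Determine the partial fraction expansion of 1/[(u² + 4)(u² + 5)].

Coefficient matching gives α = γ = 0, β = 1/(5-4) = 1, δ = -β = -1
Result: 1/(u² + 4) - 1/(u² + 5)


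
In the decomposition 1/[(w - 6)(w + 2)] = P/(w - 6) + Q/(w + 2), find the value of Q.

Cover-up at w = -2: Q = 1/(-2 - 6) = -1/8


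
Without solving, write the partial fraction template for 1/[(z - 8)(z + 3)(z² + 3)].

Two linear + quadratic: P/(z - 8) + Q/(z + 3) + (Rz + S)/(z² + 3)


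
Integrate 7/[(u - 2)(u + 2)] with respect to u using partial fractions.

Decompose: 7/[(u - 2)(u + 2)] = (7/4)/(u - 2) - (7/4)/(u + 2). Integrate each term: (7/4) ln|(u - 2)| - (7/4) ln|(u + 2)| + C


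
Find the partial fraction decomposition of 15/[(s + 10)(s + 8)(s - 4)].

Using cover-up method: α = 15/28, β = -5/8, γ = 5/56
Result: (15/28)/(s + 10) - (5/8)/(s + 8) + (5/56)/(s - 4)


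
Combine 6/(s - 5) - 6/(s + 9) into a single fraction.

Common denominator (s - 5)(s + 9). Numerator: 6(s + 9) - 6(s - 5) = (6s + 54) - (6s - 30) = 84
Result: (84)/[(s - 5)(s + 9)]


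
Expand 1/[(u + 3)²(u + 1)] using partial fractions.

Cover-up at u=-1: γ = 1/(-1 + 3)² = 1/4. Cover-up at u=-3: β = 1/(-3 + 1) = -1/2. Comparing u² coeff: α = -γ = -1/4
Result: (-1/4)/(u + 3) - (1/2)/(u + 3)² + (1/4)/(u + 1)


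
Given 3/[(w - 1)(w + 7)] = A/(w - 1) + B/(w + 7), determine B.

Cover-up at w = -7: B = 3/(-7 - 1) = -3/8


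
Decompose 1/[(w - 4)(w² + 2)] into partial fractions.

Cover-up at w = 4: A = 1/(4² + 2) = 1/18. Then B = -A = -1/18, C = -A·(0 + 4) = -2/9
Result: (1/18)/(w - 4) - ((1/18)w + 2/9)/(w² + 2)


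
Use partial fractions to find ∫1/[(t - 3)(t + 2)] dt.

Decompose: 1/[(t - 3)(t + 2)] = (1/5)/(t - 3) - (1/5)/(t + 2). Integrate each term: (1/5) ln|(t - 3)| - (1/5) ln|(t + 2)| + C


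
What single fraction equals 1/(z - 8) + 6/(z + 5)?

Common denominator (z - 8)(z + 5). Numerator: 1(z + 5) + 6(z - 8) = (z + 5) + (6z - 48) = 7z - 43
Result: (7z - 43)/[(z - 8)(z + 5)]


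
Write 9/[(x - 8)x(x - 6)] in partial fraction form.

Using cover-up method: A = 9/16, B = 3/16, C = -3/4
Result: (9/16)/(x - 8) + (3/16)/x - (3/4)/(x - 6)


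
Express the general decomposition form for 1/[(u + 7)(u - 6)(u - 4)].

Three distinct linear factors: A/(u + 7) + B/(u - 6) + C/(u - 4)


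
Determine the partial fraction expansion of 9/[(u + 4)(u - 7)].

9/(u + 4)(u - 7) = A/(u + 4) + B/(u - 7). A = 9/(-4 - 7) = -9/11, B = 9/(7 + 4) = 9/11
Result: (-9/11)/(u + 4) + (9/11)/(u - 7)


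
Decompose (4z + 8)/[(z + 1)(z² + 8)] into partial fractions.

At z=-1: α = (4·(-1) + 8)/((-1)² + 8) = 4/9. β = -α = -4/9, γ = 4 - (-1)·α = 40/9
Result: (4/9)/(z + 1) - ((4/9)z - 40/9)/(z² + 8)


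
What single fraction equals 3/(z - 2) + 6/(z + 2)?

Common denominator (z - 2)(z + 2). Numerator: 3(z + 2) + 6(z - 2) = (3z + 6) + (6z - 12) = 9z - 6
Result: (9z - 6)/[(z - 2)(z + 2)]


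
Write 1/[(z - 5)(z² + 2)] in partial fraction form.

Cover-up at z = 5: P = 1/(5² + 2) = 1/27. Then Q = -P = -1/27, R = -P·(0 + 5) = -5/27
Result: (1/27)/(z - 5) - ((1/27)z + 5/27)/(z² + 2)


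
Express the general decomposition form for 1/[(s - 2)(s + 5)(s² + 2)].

Two linear + quadratic: P/(s - 2) + Q/(s + 5) + (Rs + S)/(s² + 2)


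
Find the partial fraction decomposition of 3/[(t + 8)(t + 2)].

3/(t + 8)(t + 2) = A/(t + 8) + B/(t + 2). A = 3/(-8 + 2) = -1/2, B = 3/(-2 + 8) = 1/2
Result: (-1/2)/(t + 8) + (1/2)/(t + 2)


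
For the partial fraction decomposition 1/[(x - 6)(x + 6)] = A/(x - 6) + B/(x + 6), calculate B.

Cover-up at x = -6: B = 1/(-6 - 6) = -1/12


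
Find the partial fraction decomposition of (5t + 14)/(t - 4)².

(5t + 14) = α(t - 4) + β. At t = 4: β = 5·4 + 14 = 34. Coeff of t: α = 5
Result: 5/(t - 4) + 34/(t - 4)²


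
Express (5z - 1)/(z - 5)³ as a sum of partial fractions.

(5z - 1) = P(z - 5)² + Q(z - 5) + R. At z = 5: R = 5·5 - 1 = 24. Coefficients: P = 0, Q = 5
Result: 5/(z - 5)² + 24/(z - 5)³


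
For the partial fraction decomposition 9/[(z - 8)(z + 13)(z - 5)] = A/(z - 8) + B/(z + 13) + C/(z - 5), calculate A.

Cover-up at z = 8: A = 9/[(8 + 13)(8 - 5)] = 9/[(21)(3)] = 9/63 = 1/7


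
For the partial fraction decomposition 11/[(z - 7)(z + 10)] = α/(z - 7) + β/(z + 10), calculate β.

Cover-up at z = -10: β = 11/(-10 - 7) = -11/17


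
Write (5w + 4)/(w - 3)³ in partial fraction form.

(5w + 4) = P(w - 3)² + Q(w - 3) + R. At w = 3: R = 5·3 + 4 = 19. Coefficients: P = 0, Q = 5
Result: 5/(w - 3)² + 19/(w - 3)³


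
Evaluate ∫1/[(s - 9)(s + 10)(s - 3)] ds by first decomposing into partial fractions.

Cover-up: A = 1/114, B = 1/247, C = -1/78. Decomposition: (1/114)/(s - 9) + (1/247)/(s + 10) - (1/78)/(s - 3). Integrate each term: (1/114) ln|(s - 9)| + (1/247) ln|(s + 10)| - (1/78) ln|(s - 3)| + C


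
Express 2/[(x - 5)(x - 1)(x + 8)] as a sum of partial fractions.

Using cover-up method: A = 1/26, B = -1/18, C = 2/117
Result: (1/26)/(x - 5) - (1/18)/(x - 1) + (2/117)/(x + 8)


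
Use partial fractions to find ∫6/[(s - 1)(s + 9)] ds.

Decompose: 6/[(s - 1)(s + 9)] = (3/5)/(s - 1) - (3/5)/(s + 9). Integrate each term: (3/5) ln|(s - 1)| - (3/5) ln|(s + 9)| + C


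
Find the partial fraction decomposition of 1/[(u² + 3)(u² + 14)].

Coefficient matching gives α = γ = 0, β = 1/(14-3) = 1/11, δ = -β = -1/11
Result: (1/11)/(u² + 3) - (1/11)/(u² + 14)


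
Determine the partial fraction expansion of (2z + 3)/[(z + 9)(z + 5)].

At z=-9: P = (2·(-9) + 3)/(-9 + 5) = 15/4. At z=-5: Q = (2·(-5) + 3)/(-5 + 9) = -7/4
Result: (15/4)/(z + 9) - (7/4)/(z + 5)


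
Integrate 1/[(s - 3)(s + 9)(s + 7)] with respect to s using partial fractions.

Cover-up: P = 1/120, Q = 1/24, R = -1/20. Decomposition: (1/120)/(s - 3) + (1/24)/(s + 9) - (1/20)/(s + 7). Integrate each term: (1/120) ln|(s - 3)| + (1/24) ln|(s + 9)| - (1/20) ln|(s + 7)| + C


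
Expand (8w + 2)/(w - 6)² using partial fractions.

(8w + 2) = α(w - 6) + β. At w = 6: β = 8·6 + 2 = 50. Coeff of w: α = 8
Result: 8/(w - 6) + 50/(w - 6)²


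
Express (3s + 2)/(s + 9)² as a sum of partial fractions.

(3s + 2) = P(s + 9) + Q. At s = -9: Q = 3·(-9) + 2 = -25. Coeff of s: P = 3
Result: 3/(s + 9) - 25/(s + 9)²


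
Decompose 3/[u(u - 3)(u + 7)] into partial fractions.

Using cover-up method: P = -1/7, Q = 1/10, R = 3/70
Result: (-1/7)/u + (1/10)/(u - 3) + (3/70)/(u + 7)


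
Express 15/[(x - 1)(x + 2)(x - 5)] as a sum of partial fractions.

Using cover-up method: A = -5/4, B = 5/7, C = 15/28
Result: (-5/4)/(x - 1) + (5/7)/(x + 2) + (15/28)/(x - 5)


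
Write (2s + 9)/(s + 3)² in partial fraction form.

(2s + 9) = A(s + 3) + B. At s = -3: B = 2·(-3) + 9 = 3. Coeff of s: A = 2
Result: 2/(s + 3) + 3/(s + 3)²


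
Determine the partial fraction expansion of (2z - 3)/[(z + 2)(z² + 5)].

At z=-2: A = (2·(-2) - 3)/((-2)² + 5) = -7/9. B = -A = 7/9, C = 2 - (-2)·A = 4/9
Result: (-7/9)/(z + 2) + ((7/9)z + 4/9)/(z² + 5)


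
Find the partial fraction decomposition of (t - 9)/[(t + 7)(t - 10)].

At t=-7: A = (1·(-7) - 9)/(-7 - 10) = 16/17. At t=10: B = (1·10 - 9)/(10 + 7) = 1/17
Result: (16/17)/(t + 7) + (1/17)/(t - 10)


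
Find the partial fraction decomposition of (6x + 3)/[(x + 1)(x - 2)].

At x=-1: P = (6·(-1) + 3)/(-1 - 2) = 1. At x=2: Q = (6·2 + 3)/(2 + 1) = 5
Result: 1/(x + 1) + 5/(x - 2)


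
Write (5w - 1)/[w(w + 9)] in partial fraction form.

At w=0: P = (5·0 - 1)/(0 + 9) = -1/9. At w=-9: Q = (5·(-9) - 1)/(-9 - 0) = 46/9
Result: (-1/9)/w + (46/9)/(w + 9)


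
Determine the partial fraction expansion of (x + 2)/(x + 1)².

(x + 2) = α(x + 1) + β. At x = -1: β = 1·(-1) + 2 = 1. Coeff of x: α = 1
Result: 1/(x + 1) + 1/(x + 1)²


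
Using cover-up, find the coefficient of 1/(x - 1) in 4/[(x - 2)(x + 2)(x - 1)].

Cover (x - 1), set x=1: 4/[(1 - 2)(1 + 2)] = -4/3


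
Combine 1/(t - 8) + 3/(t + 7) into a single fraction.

Common denominator (t - 8)(t + 7). Numerator: 1(t + 7) + 3(t - 8) = (t + 7) + (3t - 24) = 4t - 17
Result: (4t - 17)/[(t - 8)(t + 7)]


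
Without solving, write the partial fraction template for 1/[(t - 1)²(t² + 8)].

Repeated linear + quadratic: A/(t - 1) + B/(t - 1)² + (Ct + D)/(t² + 8)


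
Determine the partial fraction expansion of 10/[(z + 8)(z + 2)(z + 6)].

Using cover-up method: α = 5/6, β = 5/12, γ = -5/4
Result: (5/6)/(z + 8) + (5/12)/(z + 2) - (5/4)/(z + 6)


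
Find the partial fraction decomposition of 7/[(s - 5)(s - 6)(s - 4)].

Using cover-up method: α = -7, β = 7/2, γ = 7/2
Result: -7/(s - 5) + (7/2)/(s - 6) + (7/2)/(s - 4)


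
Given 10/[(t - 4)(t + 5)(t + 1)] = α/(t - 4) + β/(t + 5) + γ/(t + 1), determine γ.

Cover-up at t = -1: γ = 10/[(-1 - 4)(-1 + 5)] = 10/[(-5)(4)] = -10/20 = -1/2


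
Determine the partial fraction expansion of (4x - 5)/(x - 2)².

(4x - 5) = α(x - 2) + β. At x = 2: β = 4·2 - 5 = 3. Coeff of x: α = 4
Result: 4/(x - 2) + 3/(x - 2)²


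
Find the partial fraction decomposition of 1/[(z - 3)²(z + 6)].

Cover-up at z=-6: C = 1/(-6 - 3)² = 1/81. Cover-up at z=3: B = 1/(3 + 6) = 1/9. Comparing z² coeff: A = -C = -1/81
Result: (-1/81)/(z - 3) + (1/9)/(z - 3)² + (1/81)/(z + 6)


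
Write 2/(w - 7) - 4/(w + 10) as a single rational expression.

Common denominator (w - 7)(w + 10). Numerator: 2(w + 10) - 4(w - 7) = (2w + 20) - (4w - 28) = -2w + 48
Result: (-2w + 48)/[(w - 7)(w + 10)]


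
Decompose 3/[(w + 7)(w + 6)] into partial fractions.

3/(w + 7)(w + 6) = P/(w + 7) + Q/(w + 6). P = 3/(-7 + 6) = -3, Q = 3/(-6 + 7) = 3
Result: -3/(w + 7) + 3/(w + 6)


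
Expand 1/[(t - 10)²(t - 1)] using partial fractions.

Cover-up at t=1: γ = 1/(1 - 10)² = 1/81. Cover-up at t=10: β = 1/(10 - 1) = 1/9. Comparing t² coeff: α = -γ = -1/81
Result: (-1/81)/(t - 10) + (1/9)/(t - 10)² + (1/81)/(t - 1)


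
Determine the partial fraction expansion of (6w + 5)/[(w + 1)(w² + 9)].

At w=-1: P = (6·(-1) + 5)/((-1)² + 9) = -1/10. Q = -P = 1/10, R = 6 - (-1)·P = 59/10
Result: (-1/10)/(w + 1) + ((1/10)w + 59/10)/(w² + 9)


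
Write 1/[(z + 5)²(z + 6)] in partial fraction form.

Cover-up at z=-6: R = 1/(-6 + 5)² = 1. Cover-up at z=-5: Q = 1/(-5 + 6) = 1. Comparing z² coeff: P = -R = -1
Result: -1/(z + 5) + 1/(z + 5)² + 1/(z + 6)


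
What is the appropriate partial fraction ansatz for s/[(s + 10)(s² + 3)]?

Linear + irreducible quadratic: α/(s + 10) + (βs + γ)/(s² + 3)


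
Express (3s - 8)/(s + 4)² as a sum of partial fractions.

(3s - 8) = A(s + 4) + B. At s = -4: B = 3·(-4) - 8 = -20. Coeff of s: A = 3
Result: 3/(s + 4) - 20/(s + 4)²


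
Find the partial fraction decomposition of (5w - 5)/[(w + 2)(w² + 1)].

At w=-2: A = (5·(-2) - 5)/((-2)² + 1) = -3. B = -A = 3, C = 5 - (-2)·A = -1
Result: -3/(w + 2) + (3w - 1)/(w² + 1)


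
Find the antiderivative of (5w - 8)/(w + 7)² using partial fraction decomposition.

Decompose: P = 5, Q = 5·(-7) - 8 = -43, so (5w - 8)/(w + 7)² = 5/(w + 7) - 43/(w + 7)². Integrate: ∫ P/(w + 7) dw = 5 ln|(w + 7)|; ∫ Q/(w + 7)² dw = 43/(w + 7). Sum: 5 ln|(w + 7)| + 43/(w + 7) + C


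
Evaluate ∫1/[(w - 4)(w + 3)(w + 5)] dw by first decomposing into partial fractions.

Cover-up: P = 1/63, Q = -1/14, R = 1/18. Decomposition: (1/63)/(w - 4) - (1/14)/(w + 3) + (1/18)/(w + 5). Integrate each term: (1/63) ln|(w - 4)| - (1/14) ln|(w + 3)| + (1/18) ln|(w + 5)| + C


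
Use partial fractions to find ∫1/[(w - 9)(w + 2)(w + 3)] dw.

Cover-up: P = 1/132, Q = -1/11, R = 1/12. Decomposition: (1/132)/(w - 9) - (1/11)/(w + 2) + (1/12)/(w + 3). Integrate each term: (1/132) ln|(w - 9)| - (1/11) ln|(w + 2)| + (1/12) ln|(w + 3)| + C


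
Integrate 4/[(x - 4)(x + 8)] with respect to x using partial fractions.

Decompose: 4/[(x - 4)(x + 8)] = (1/3)/(x - 4) - (1/3)/(x + 8). Integrate each term: (1/3) ln|(x - 4)| - (1/3) ln|(x + 8)| + C


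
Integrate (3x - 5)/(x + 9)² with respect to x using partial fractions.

Decompose: α = 3, β = 3·(-9) - 5 = -32, so (3x - 5)/(x + 9)² = 3/(x + 9) - 32/(x + 9)². Integrate: ∫ α/(x + 9) dx = 3 ln|(x + 9)|; ∫ β/(x + 9)² dx = 32/(x + 9). Sum: 3 ln|(x + 9)| + 32/(x + 9) + C


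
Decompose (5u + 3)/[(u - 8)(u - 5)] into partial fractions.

At u=8: α = (5·8 + 3)/(8 - 5) = 43/3. At u=5: β = (5·5 + 3)/(5 - 8) = -28/3
Result: (43/3)/(u - 8) - (28/3)/(u - 5)


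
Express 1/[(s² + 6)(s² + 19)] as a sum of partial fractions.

Coefficient matching gives A = C = 0, B = 1/(19-6) = 1/13, D = -B = -1/13
Result: (1/13)/(s² + 6) - (1/13)/(s² + 19)


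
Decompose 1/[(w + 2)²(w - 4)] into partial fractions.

Cover-up at w=4: C = 1/(4 + 2)² = 1/36. Cover-up at w=-2: B = 1/(-2 - 4) = -1/6. Comparing w² coeff: A = -C = -1/36
Result: (-1/36)/(w + 2) - (1/6)/(w + 2)² + (1/36)/(w - 4)


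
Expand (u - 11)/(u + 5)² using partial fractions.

(u - 11) = α(u + 5) + β. At u = -5: β = 1·(-5) - 11 = -16. Coeff of u: α = 1
Result: 1/(u + 5) - 16/(u + 5)²


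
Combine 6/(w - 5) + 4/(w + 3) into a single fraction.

Common denominator (w - 5)(w + 3). Numerator: 6(w + 3) + 4(w - 5) = (6w + 18) + (4w - 20) = 10w - 2
Result: (10w - 2)/[(w - 5)(w + 3)]


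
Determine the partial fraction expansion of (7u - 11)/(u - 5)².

(7u - 11) = α(u - 5) + β. At u = 5: β = 7·5 - 11 = 24. Coeff of u: α = 7
Result: 7/(u - 5) + 24/(u - 5)²


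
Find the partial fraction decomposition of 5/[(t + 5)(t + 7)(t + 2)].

Using cover-up method: P = -5/6, Q = 1/2, R = 1/3
Result: (-5/6)/(t + 5) + (1/2)/(t + 7) + (1/3)/(t + 2)


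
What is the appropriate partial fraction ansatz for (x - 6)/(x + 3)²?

Repeated linear factor: α/(x + 3) + β/(x + 3)²


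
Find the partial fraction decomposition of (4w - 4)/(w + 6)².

(4w - 4) = P(w + 6) + Q. At w = -6: Q = 4·(-6) - 4 = -28. Coeff of w: P = 4
Result: 4/(w + 6) - 28/(w + 6)²


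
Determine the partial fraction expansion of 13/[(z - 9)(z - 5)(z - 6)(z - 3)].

Using Heaviside cover-up: (13/72)/(z - 9) + (13/8)/(z - 5) - (13/9)/(z - 6) - (13/36)/(z - 3)


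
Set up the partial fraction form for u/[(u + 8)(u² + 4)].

Linear + irreducible quadratic: A/(u + 8) + (Bu + C)/(u² + 4)


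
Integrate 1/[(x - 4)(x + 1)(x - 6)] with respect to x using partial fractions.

Cover-up: α = -1/10, β = 1/35, γ = 1/14. Decomposition: (-1/10)/(x - 4) + (1/35)/(x + 1) + (1/14)/(x - 6). Integrate each term: (-1/10) ln|(x - 4)| + (1/35) ln|(x + 1)| + (1/14) ln|(x - 6)| + C


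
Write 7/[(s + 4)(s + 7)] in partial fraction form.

7/(s + 4)(s + 7) = P/(s + 4) + Q/(s + 7). P = 7/(-4 + 7) = 7/3, Q = 7/(-7 + 4) = -7/3
Result: (7/3)/(s + 4) - (7/3)/(s + 7)


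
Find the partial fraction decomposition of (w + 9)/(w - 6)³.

(w + 9) = α(w - 6)² + β(w - 6) + γ. At w = 6: γ = 1·6 + 9 = 15. Coefficients: α = 0, β = 1
Result: 1/(w - 6)² + 15/(w - 6)³


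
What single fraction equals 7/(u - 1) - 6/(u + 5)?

Common denominator (u - 1)(u + 5). Numerator: 7(u + 5) - 6(u - 1) = (7u + 35) - (6u - 6) = u + 41
Result: (u + 41)/[(u - 1)(u + 5)]


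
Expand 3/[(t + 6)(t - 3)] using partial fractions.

3/(t + 6)(t - 3) = A/(t + 6) + B/(t - 3). A = 3/(-6 - 3) = -1/3, B = 3/(3 + 6) = 1/3
Result: (-1/3)/(t + 6) + (1/3)/(t - 3)


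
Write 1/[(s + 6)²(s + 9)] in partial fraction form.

Cover-up at s=-9: C = 1/(-9 + 6)² = 1/9. Cover-up at s=-6: B = 1/(-6 + 9) = 1/3. Comparing s² coeff: A = -C = -1/9
Result: (-1/9)/(s + 6) + (1/3)/(s + 6)² + (1/9)/(s + 9)


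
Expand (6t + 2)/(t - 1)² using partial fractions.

(6t + 2) = P(t - 1) + Q. At t = 1: Q = 6·1 + 2 = 8. Coeff of t: P = 6
Result: 6/(t - 1) + 8/(t - 1)²


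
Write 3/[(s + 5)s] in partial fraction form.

3/(s + 5)s = A/(s + 5) + B/s. A = 3/(-5 - 0) = -3/5, B = 3/(0 + 5) = 3/5
Result: (-3/5)/(s + 5) + (3/5)/s


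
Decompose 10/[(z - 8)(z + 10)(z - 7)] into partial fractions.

Using cover-up method: α = 5/9, β = 5/153, γ = -10/17
Result: (5/9)/(z - 8) + (5/153)/(z + 10) - (10/17)/(z - 7)


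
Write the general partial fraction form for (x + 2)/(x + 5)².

Repeated linear factor: A/(x + 5) + B/(x + 5)²


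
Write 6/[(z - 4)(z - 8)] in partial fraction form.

6/(z - 4)(z - 8) = α/(z - 4) + β/(z - 8). α = 6/(4 - 8) = -3/2, β = 6/(8 - 4) = 3/2
Result: (-3/2)/(z - 4) + (3/2)/(z - 8)


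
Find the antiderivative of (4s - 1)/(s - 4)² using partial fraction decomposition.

Decompose: α = 4, β = 4·4 - 1 = 15, so (4s - 1)/(s - 4)² = 4/(s - 4) + 15/(s - 4)². Integrate: ∫ α/(s - 4) ds = 4 ln|(s - 4)|; ∫ β/(s - 4)² ds = -15/(s - 4). Sum: 4 ln|(s - 4)| - 15/(s - 4) + C


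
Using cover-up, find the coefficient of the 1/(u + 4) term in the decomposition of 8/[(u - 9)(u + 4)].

Cover (u + 4), set u=-4: 8/((u - 9) at u=-4) = 8/(-13) = -8/13


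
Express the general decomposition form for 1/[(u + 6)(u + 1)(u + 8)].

Three distinct linear factors: α/(u + 6) + β/(u + 1) + γ/(u + 8)


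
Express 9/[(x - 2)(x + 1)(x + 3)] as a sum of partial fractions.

Using cover-up method: A = 3/5, B = -3/2, C = 9/10
Result: (3/5)/(x - 2) - (3/2)/(x + 1) + (9/10)/(x + 3)


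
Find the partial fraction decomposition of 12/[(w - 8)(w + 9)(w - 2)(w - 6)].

Using Heaviside cover-up: (1/17)/(w - 8) - (4/935)/(w + 9) + (1/22)/(w - 2) - (1/10)/(w - 6)


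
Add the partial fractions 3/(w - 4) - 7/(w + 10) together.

Common denominator (w - 4)(w + 10). Numerator: 3(w + 10) - 7(w - 4) = (3w + 30) - (7w - 28) = -4w + 58
Result: (-4w + 58)/[(w - 4)(w + 10)]


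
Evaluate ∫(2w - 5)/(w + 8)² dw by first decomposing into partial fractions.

Decompose: α = 2, β = 2·(-8) - 5 = -21, so (2w - 5)/(w + 8)² = 2/(w + 8) - 21/(w + 8)². Integrate: ∫ α/(w + 8) dw = 2 ln|(w + 8)|; ∫ β/(w + 8)² dw = 21/(w + 8). Sum: 2 ln|(w + 8)| + 21/(w + 8) + C


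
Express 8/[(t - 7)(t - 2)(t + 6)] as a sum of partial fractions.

Using cover-up method: α = 8/65, β = -1/5, γ = 1/13
Result: (8/65)/(t - 7) - (1/5)/(t - 2) + (1/13)/(t + 6)


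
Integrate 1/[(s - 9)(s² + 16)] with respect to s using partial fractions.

Cover-up at s=9: α = 1/(9²+16) = 1/97. Coeff matching: β = -1/97, γ = -9/97. Decomposition: (1/97)/(s - 9) - ((1/97)s + 9/97)/(s² + 16). Integrate: linear → ln, quadratic → (1/2)ln + arctan: (1/97) ln|(s - 9)| - (1/194) ln(s² + 16) - (9/388) arctan(s/4) + C


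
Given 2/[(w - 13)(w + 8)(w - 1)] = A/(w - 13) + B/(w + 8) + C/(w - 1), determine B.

Cover-up at w = -8: B = 2/[(-8 - 13)(-8 - 1)] = 2/[(-21)(-9)] = 2/189


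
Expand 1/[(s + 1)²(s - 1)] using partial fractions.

Cover-up at s=1: C = 1/(1 + 1)² = 1/4. Cover-up at s=-1: B = 1/(-1 - 1) = -1/2. Comparing s² coeff: A = -C = -1/4
Result: (-1/4)/(s + 1) - (1/2)/(s + 1)² + (1/4)/(s - 1)


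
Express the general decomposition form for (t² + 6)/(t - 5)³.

Repeated linear factor (power 3): P/(t - 5) + Q/(t - 5)² + R/(t - 5)³


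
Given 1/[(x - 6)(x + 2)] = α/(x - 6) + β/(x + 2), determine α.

Cover-up at x = 6: α = 1/(6 + 2) = 1/8


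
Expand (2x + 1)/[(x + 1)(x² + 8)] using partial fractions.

At x=-1: A = (2·(-1) + 1)/((-1)² + 8) = -1/9. B = -A = 1/9, C = 2 - (-1)·A = 17/9
Result: (-1/9)/(x + 1) + ((1/9)x + 17/9)/(x² + 8)


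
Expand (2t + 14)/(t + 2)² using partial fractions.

(2t + 14) = P(t + 2) + Q. At t = -2: Q = 2·(-2) + 14 = 10. Coeff of t: P = 2
Result: 2/(t + 2) + 10/(t + 2)²


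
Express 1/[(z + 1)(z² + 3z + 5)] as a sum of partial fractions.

Cover-up at z = -1: A = 1/((-1)² + 3·(-1) + 5) = 1/3. Then B = -A = -1/3, C = -A·(3 - 1) = -2/3
Result: (1/3)/(z + 1) - ((1/3)z + 2/3)/(z² + 3z + 5)


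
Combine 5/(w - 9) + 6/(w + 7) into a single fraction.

Common denominator (w - 9)(w + 7). Numerator: 5(w + 7) + 6(w - 9) = (5w + 35) + (6w - 54) = 11w - 19
Result: (11w - 19)/[(w - 9)(w + 7)]


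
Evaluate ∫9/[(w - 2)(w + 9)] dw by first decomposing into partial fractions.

Decompose: 9/[(w - 2)(w + 9)] = (9/11)/(w - 2) - (9/11)/(w + 9). Integrate each term: (9/11) ln|(w - 2)| - (9/11) ln|(w + 9)| + C


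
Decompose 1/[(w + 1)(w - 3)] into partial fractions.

1/(w + 1)(w - 3) = P/(w + 1) + Q/(w - 3). P = 1/(-1 - 3) = -1/4, Q = 1/(3 + 1) = 1/4
Result: (-1/4)/(w + 1) + (1/4)/(w - 3)


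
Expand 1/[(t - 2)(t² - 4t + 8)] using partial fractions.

Cover-up at t = 2: α = 1/(2² - 4·2 + 8) = 1/4. Then β = -α = -1/4, γ = -α·(-4 + 2) = 1/2
Result: (1/4)/(t - 2) - ((1/4)t - 1/2)/(t² - 4t + 8)


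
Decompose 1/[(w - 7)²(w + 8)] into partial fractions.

Cover-up at w=-8: C = 1/(-8 - 7)² = 1/225. Cover-up at w=7: B = 1/(7 + 8) = 1/15. Comparing w² coeff: A = -C = -1/225
Result: (-1/225)/(w - 7) + (1/15)/(w - 7)² + (1/225)/(w + 8)


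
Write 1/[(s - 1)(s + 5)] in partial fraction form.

1/(s - 1)(s + 5) = α/(s - 1) + β/(s + 5). α = 1/(1 + 5) = 1/6, β = 1/(-5 - 1) = -1/6
Result: (1/6)/(s - 1) - (1/6)/(s + 5)


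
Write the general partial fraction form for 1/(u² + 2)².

Repeated quadratic factor: (Pu + Q)/(u² + 2) + (Ru + S)/(u² + 2)²


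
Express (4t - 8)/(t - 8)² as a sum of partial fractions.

(4t - 8) = A(t - 8) + B. At t = 8: B = 4·8 - 8 = 24. Coeff of t: A = 4
Result: 4/(t - 8) + 24/(t - 8)²


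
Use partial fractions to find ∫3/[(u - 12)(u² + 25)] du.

Cover-up at u=12: α = 3/(12²+25) = 3/169. Coeff matching: β = -3/169, γ = -36/169. Decomposition: (3/169)/(u - 12) - ((3/169)u + 36/169)/(u² + 25). Integrate: linear → ln, quadratic → (1/2)ln + arctan: (3/169) ln|(u - 12)| - (3/338) ln(u² + 25) - (36/845) arctan(u/5) + C


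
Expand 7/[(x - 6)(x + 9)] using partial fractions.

7/(x - 6)(x + 9) = P/(x - 6) + Q/(x + 9). P = 7/(6 + 9) = 7/15, Q = 7/(-9 - 6) = -7/15
Result: (7/15)/(x - 6) - (7/15)/(x + 9)


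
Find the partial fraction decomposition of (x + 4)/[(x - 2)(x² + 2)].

At x=2: A = (1·2 + 4)/(2² + 2) = 1. B = -A = -1, C = 1 - 2·A = -1
Result: 1/(x - 2) - (x + 1)/(x² + 2)


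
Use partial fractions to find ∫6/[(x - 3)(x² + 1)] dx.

Cover-up at x=3: P = 6/(3²+1) = 3/5. Coeff matching: Q = -3/5, R = -9/5. Decomposition: (3/5)/(x - 3) - ((3/5)x + 9/5)/(x² + 1). Integrate: linear → ln, quadratic → (1/2)ln + arctan: (3/5) ln|(x - 3)| - (3/10) ln(x² + 1) - (9/5) arctan(x) + C


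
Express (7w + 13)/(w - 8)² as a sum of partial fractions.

(7w + 13) = P(w - 8) + Q. At w = 8: Q = 7·8 + 13 = 69. Coeff of w: P = 7
Result: 7/(w - 8) + 69/(w - 8)²


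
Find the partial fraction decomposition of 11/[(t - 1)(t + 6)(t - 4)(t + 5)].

Using Heaviside cover-up: (-11/126)/(t - 1) - (11/70)/(t + 6) + (11/270)/(t - 4) + (11/54)/(t + 5)


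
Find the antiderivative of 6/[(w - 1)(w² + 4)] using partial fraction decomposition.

Cover-up at w=1: P = 6/(1²+4) = 6/5. Coeff matching: Q = -6/5, R = -6/5. Decomposition: (6/5)/(w - 1) - ((6/5)w + 6/5)/(w² + 4). Integrate: linear → ln, quadratic → (1/2)ln + arctan: (6/5) ln|(w - 1)| - (3/5) ln(w² + 4) - (3/5) arctan(w/2) + C


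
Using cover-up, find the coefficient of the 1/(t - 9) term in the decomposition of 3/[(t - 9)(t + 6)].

Cover (t - 9), set t=9: 3/((t + 6) at t=9) = 3/(15) = 1/5


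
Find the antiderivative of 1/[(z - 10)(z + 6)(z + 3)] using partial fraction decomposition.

Cover-up: α = 1/208, β = 1/48, γ = -1/39. Decomposition: (1/208)/(z - 10) + (1/48)/(z + 6) - (1/39)/(z + 3). Integrate each term: (1/208) ln|(z - 10)| + (1/48) ln|(z + 6)| - (1/39) ln|(z + 3)| + C


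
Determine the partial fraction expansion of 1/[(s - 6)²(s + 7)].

Cover-up at s=-7: R = 1/(-7 - 6)² = 1/169. Cover-up at s=6: Q = 1/(6 + 7) = 1/13. Comparing s² coeff: P = -R = -1/169
Result: (-1/169)/(s - 6) + (1/13)/(s - 6)² + (1/169)/(s + 7)


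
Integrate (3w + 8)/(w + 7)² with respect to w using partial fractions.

Decompose: A = 3, B = 3·(-7) + 8 = -13, so (3w + 8)/(w + 7)² = 3/(w + 7) - 13/(w + 7)². Integrate: ∫ A/(w + 7) dw = 3 ln|(w + 7)|; ∫ B/(w + 7)² dw = 13/(w + 7). Sum: 3 ln|(w + 7)| + 13/(w + 7) + C


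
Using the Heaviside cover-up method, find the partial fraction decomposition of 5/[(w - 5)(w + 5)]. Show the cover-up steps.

Cover (w - 5): set w=5, get A = 5/(5 + 5) = 1/2. Cover (w + 5): set w=-5, get B = 5/(-5 - 5) = -1/2.
Result: (1/2)/(w - 5) - (1/2)/(w + 5)


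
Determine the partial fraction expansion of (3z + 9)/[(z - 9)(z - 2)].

At z=9: P = (3·9 + 9)/(9 - 2) = 36/7. At z=2: Q = (3·2 + 9)/(2 - 9) = -15/7
Result: (36/7)/(z - 9) - (15/7)/(z - 2)


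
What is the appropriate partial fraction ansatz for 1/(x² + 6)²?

Repeated quadratic factor: (Ax + B)/(x² + 6) + (Cx + D)/(x² + 6)²


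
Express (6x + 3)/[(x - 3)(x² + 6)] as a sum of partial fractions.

At x=3: A = (6·3 + 3)/(3² + 6) = 7/5. B = -A = -7/5, C = 6 - 3·A = 9/5
Result: (7/5)/(x - 3) - ((7/5)x - 9/5)/(x² + 6)


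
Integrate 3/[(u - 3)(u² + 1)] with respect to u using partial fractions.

Cover-up at u=3: A = 3/(3²+1) = 3/10. Coeff matching: B = -3/10, C = -9/10. Decomposition: (3/10)/(u - 3) - ((3/10)u + 9/10)/(u² + 1). Integrate: linear → ln, quadratic → (1/2)ln + arctan: (3/10) ln|(u - 3)| - (3/20) ln(u² + 1) - (9/10) arctan(u) + C


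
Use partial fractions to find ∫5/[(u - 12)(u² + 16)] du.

Cover-up at u=12: A = 5/(12²+16) = 1/32. Coeff matching: B = -1/32, C = -3/8. Decomposition: (1/32)/(u - 12) - ((1/32)u + 3/8)/(u² + 16). Integrate: linear → ln, quadratic → (1/2)ln + arctan: (1/32) ln|(u - 12)| - (1/64) ln(u² + 16) - (3/32) arctan(u/4) + C


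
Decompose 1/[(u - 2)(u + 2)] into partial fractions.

1/(u - 2)(u + 2) = P/(u - 2) + Q/(u + 2). P = 1/(2 + 2) = 1/4, Q = 1/(-2 - 2) = -1/4
Result: (1/4)/(u - 2) - (1/4)/(u + 2)


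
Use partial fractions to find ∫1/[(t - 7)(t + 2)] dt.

Decompose: 1/[(t - 7)(t + 2)] = (1/9)/(t - 7) - (1/9)/(t + 2). Integrate each term: (1/9) ln|(t - 7)| - (1/9) ln|(t + 2)| + C


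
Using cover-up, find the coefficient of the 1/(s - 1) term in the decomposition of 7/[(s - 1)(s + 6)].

Cover (s - 1), set s=1: 7/((s + 6) at s=1) = 7/(7) = 1


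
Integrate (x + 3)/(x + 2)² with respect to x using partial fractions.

Decompose: P = 1, Q = 1·(-2) + 3 = 1, so (x + 3)/(x + 2)² = 1/(x + 2) + 1/(x + 2)². Integrate: ∫ P/(x + 2) dx = ln|(x + 2)|; ∫ Q/(x + 2)² dx = -1/(x + 2). Sum: ln|(x + 2)| - 1/(x + 2) + C


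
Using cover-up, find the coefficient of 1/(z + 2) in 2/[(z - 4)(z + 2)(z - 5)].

Cover (z + 2), set z=-2: 2/[(-2 - 4)(-2 - 5)] = 1/21


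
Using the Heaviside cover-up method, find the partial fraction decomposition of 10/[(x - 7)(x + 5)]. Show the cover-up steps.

Cover (x - 7): set x=7, get A = 10/(7 + 5) = 5/6. Cover (x + 5): set x=-5, get B = 10/(-5 - 7) = -5/6.
Result: (5/6)/(x - 7) - (5/6)/(x + 5)


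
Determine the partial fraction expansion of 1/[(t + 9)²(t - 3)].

Cover-up at t=3: γ = 1/(3 + 9)² = 1/144. Cover-up at t=-9: β = 1/(-9 - 3) = -1/12. Comparing t² coeff: α = -γ = -1/144
Result: (-1/144)/(t + 9) - (1/12)/(t + 9)² + (1/144)/(t - 3)


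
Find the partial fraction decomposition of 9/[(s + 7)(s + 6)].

9/(s + 7)(s + 6) = P/(s + 7) + Q/(s + 6). P = 9/(-7 + 6) = -9, Q = 9/(-6 + 7) = 9
Result: -9/(s + 7) + 9/(s + 6)


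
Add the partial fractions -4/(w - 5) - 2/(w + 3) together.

Common denominator (w - 5)(w + 3). Numerator: -4(w + 3) - 2(w - 5) = (-4w - 12) - (2w - 10) = -6w - 2
Result: (-6w - 2)/[(w - 5)(w + 3)]


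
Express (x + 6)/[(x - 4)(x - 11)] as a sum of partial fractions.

At x=4: A = (1·4 + 6)/(4 - 11) = -10/7. At x=11: B = (1·11 + 6)/(11 - 4) = 17/7
Result: (-10/7)/(x - 4) + (17/7)/(x - 11)


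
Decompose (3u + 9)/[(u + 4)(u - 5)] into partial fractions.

At u=-4: α = (3·(-4) + 9)/(-4 - 5) = 1/3. At u=5: β = (3·5 + 9)/(5 + 4) = 8/3
Result: (1/3)/(u + 4) + (8/3)/(u - 5)


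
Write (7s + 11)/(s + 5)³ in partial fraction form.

(7s + 11) = A(s + 5)² + B(s + 5) + C. At s = -5: C = 7·(-5) + 11 = -24. Coefficients: A = 0, B = 7
Result: 7/(s + 5)² - 24/(s + 5)³


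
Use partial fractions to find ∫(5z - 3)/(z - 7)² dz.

Decompose: A = 5, B = 5·7 - 3 = 32, so (5z - 3)/(z - 7)² = 5/(z - 7) + 32/(z - 7)². Integrate: ∫ A/(z - 7) dz = 5 ln|(z - 7)|; ∫ B/(z - 7)² dz = -32/(z - 7). Sum: 5 ln|(z - 7)| - 32/(z - 7) + C


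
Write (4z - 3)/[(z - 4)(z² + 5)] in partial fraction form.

At z=4: P = (4·4 - 3)/(4² + 5) = 13/21. Q = -P = -13/21, R = 4 - 4·P = 32/21
Result: (13/21)/(z - 4) - ((13/21)z - 32/21)/(z² + 5)


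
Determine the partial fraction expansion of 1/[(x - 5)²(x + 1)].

Cover-up at x=-1: C = 1/(-1 - 5)² = 1/36. Cover-up at x=5: B = 1/(5 + 1) = 1/6. Comparing x² coeff: A = -C = -1/36
Result: (-1/36)/(x - 5) + (1/6)/(x - 5)² + (1/36)/(x + 1)


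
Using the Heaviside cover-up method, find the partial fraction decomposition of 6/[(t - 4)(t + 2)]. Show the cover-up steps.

Cover (t - 4): set t=4, get α = 6/(4 + 2) = 1. Cover (t + 2): set t=-2, get β = 6/(-2 - 4) = -1.
Result: 1/(t - 4) - 1/(t + 2)


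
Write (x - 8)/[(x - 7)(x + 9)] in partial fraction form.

At x=7: α = (1·7 - 8)/(7 + 9) = -1/16. At x=-9: β = (1·(-9) - 8)/(-9 - 7) = 17/16
Result: (-1/16)/(x - 7) + (17/16)/(x + 9)


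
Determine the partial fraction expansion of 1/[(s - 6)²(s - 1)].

Cover-up at s=1: γ = 1/(1 - 6)² = 1/25. Cover-up at s=6: β = 1/(6 - 1) = 1/5. Comparing s² coeff: α = -γ = -1/25
Result: (-1/25)/(s - 6) + (1/5)/(s - 6)² + (1/25)/(s - 1)


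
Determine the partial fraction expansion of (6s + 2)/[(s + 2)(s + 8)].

At s=-2: α = (6·(-2) + 2)/(-2 + 8) = -5/3. At s=-8: β = (6·(-8) + 2)/(-8 + 2) = 23/3
Result: (-5/3)/(s + 2) + (23/3)/(s + 8)


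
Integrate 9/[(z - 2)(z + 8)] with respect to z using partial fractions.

Decompose: 9/[(z - 2)(z + 8)] = (9/10)/(z - 2) - (9/10)/(z + 8). Integrate each term: (9/10) ln|(z - 2)| - (9/10) ln|(z + 8)| + C


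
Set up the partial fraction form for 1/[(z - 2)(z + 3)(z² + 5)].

Two linear + quadratic: A/(z - 2) + B/(z + 3) + (Cz + D)/(z² + 5)


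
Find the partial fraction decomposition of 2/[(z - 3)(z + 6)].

2/(z - 3)(z + 6) = P/(z - 3) + Q/(z + 6). P = 2/(3 + 6) = 2/9, Q = 2/(-6 - 3) = -2/9
Result: (2/9)/(z - 3) - (2/9)/(z + 6)


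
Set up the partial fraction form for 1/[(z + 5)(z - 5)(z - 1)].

Three distinct linear factors: α/(z + 5) + β/(z - 5) + γ/(z - 1)


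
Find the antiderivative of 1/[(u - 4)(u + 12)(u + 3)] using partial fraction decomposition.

Cover-up: A = 1/112, B = 1/144, C = -1/63. Decomposition: (1/112)/(u - 4) + (1/144)/(u + 12) - (1/63)/(u + 3). Integrate each term: (1/112) ln|(u - 4)| + (1/144) ln|(u + 12)| - (1/63) ln|(u + 3)| + C


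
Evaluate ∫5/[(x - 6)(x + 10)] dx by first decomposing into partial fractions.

Decompose: 5/[(x - 6)(x + 10)] = (5/16)/(x - 6) - (5/16)/(x + 10). Integrate each term: (5/16) ln|(x - 6)| - (5/16) ln|(x + 10)| + C


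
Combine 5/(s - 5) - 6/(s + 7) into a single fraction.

Common denominator (s - 5)(s + 7). Numerator: 5(s + 7) - 6(s - 5) = (5s + 35) - (6s - 30) = -s + 65
Result: (-s + 65)/[(s - 5)(s + 7)]


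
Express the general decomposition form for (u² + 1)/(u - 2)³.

Repeated linear factor (power 3): α/(u - 2) + β/(u - 2)² + γ/(u - 2)³


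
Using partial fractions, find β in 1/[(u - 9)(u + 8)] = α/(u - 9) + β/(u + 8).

Cover-up at u = -8: β = 1/(-8 - 9) = -1/17


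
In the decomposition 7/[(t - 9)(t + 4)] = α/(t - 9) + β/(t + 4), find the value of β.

Cover-up at t = -4: β = 7/(-4 - 9) = -7/13


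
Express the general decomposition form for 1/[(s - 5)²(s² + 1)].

Repeated linear + quadratic: α/(s - 5) + β/(s - 5)² + (γs + δ)/(s² + 1)


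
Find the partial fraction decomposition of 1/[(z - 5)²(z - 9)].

Cover-up at z=9: C = 1/(9 - 5)² = 1/16. Cover-up at z=5: B = 1/(5 - 9) = -1/4. Comparing z² coeff: A = -C = -1/16
Result: (-1/16)/(z - 5) - (1/4)/(z - 5)² + (1/16)/(z - 9)


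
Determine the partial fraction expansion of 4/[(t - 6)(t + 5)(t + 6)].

Using cover-up method: P = 1/33, Q = -4/11, R = 1/3
Result: (1/33)/(t - 6) - (4/11)/(t + 5) + (1/3)/(t + 6)


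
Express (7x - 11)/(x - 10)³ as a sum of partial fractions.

(7x - 11) = P(x - 10)² + Q(x - 10) + R. At x = 10: R = 7·10 - 11 = 59. Coefficients: P = 0, Q = 7
Result: 7/(x - 10)² + 59/(x - 10)³


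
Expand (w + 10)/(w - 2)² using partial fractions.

(w + 10) = α(w - 2) + β. At w = 2: β = 1·2 + 10 = 12. Coeff of w: α = 1
Result: 1/(w - 2) + 12/(w - 2)²


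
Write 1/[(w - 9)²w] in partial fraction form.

Cover-up at w=0: γ = 1/(0 - 9)² = 1/81. Cover-up at w=9: β = 1/(9 - 0) = 1/9. Comparing w² coeff: α = -γ = -1/81
Result: (-1/81)/(w - 9) + (1/9)/(w - 9)² + (1/81)/w


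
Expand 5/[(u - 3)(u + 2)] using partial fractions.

5/(u - 3)(u + 2) = α/(u - 3) + β/(u + 2). α = 5/(3 + 2) = 1, β = 5/(-2 - 3) = -1
Result: 1/(u - 3) - 1/(u + 2)


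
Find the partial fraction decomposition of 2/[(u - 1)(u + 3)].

2/(u - 1)(u + 3) = A/(u - 1) + B/(u + 3). A = 2/(1 + 3) = 1/2, B = 2/(-3 - 1) = -1/2
Result: (1/2)/(u - 1) - (1/2)/(u + 3)


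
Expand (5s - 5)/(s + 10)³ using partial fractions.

(5s - 5) = α(s + 10)² + β(s + 10) + γ. At s = -10: γ = 5·(-10) - 5 = -55. Coefficients: α = 0, β = 5
Result: 5/(s + 10)² - 55/(s + 10)³


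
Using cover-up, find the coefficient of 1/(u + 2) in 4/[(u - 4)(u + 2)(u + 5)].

Cover (u + 2), set u=-2: 4/[(-2 - 4)(-2 + 5)] = -2/9


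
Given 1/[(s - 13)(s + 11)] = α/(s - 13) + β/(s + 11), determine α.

Cover-up at s = 13: α = 1/(13 + 11) = 1/24


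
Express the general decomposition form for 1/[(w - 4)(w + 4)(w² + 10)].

Two linear + quadratic: A/(w - 4) + B/(w + 4) + (Cw + D)/(w² + 10)


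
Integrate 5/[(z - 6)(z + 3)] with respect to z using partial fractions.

Decompose: 5/[(z - 6)(z + 3)] = (5/9)/(z - 6) - (5/9)/(z + 3). Integrate each term: (5/9) ln|(z - 6)| - (5/9) ln|(z + 3)| + C


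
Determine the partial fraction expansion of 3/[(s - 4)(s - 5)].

3/(s - 4)(s - 5) = α/(s - 4) + β/(s - 5). α = 3/(4 - 5) = -3, β = 3/(5 - 4) = 3
Result: -3/(s - 4) + 3/(s - 5)


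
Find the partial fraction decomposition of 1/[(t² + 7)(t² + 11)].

Coefficient matching gives A = C = 0, B = 1/(11-7) = 1/4, D = -B = -1/4
Result: (1/4)/(t² + 7) - (1/4)/(t² + 11)


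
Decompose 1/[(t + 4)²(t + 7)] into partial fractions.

Cover-up at t=-7: γ = 1/(-7 + 4)² = 1/9. Cover-up at t=-4: β = 1/(-4 + 7) = 1/3. Comparing t² coeff: α = -γ = -1/9
Result: (-1/9)/(t + 4) + (1/3)/(t + 4)² + (1/9)/(t + 7)


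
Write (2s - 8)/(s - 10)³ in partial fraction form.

(2s - 8) = A(s - 10)² + B(s - 10) + C. At s = 10: C = 2·10 - 8 = 12. Coefficients: A = 0, B = 2
Result: 2/(s - 10)² + 12/(s - 10)³


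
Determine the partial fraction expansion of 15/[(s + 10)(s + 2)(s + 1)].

Using cover-up method: α = 5/24, β = -15/8, γ = 5/3
Result: (5/24)/(s + 10) - (15/8)/(s + 2) + (5/3)/(s + 1)


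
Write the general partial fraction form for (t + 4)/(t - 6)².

Repeated linear factor: P/(t - 6) + Q/(t - 6)²


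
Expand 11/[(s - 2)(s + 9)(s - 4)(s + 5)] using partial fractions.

Using Heaviside cover-up: (-1/14)/(s - 2) - (1/52)/(s + 9) + (11/234)/(s - 4) + (11/252)/(s + 5)


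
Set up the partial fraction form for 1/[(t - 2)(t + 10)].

Distinct linear factors: α/(t - 2) + β/(t + 10)


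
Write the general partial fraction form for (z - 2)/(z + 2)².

Repeated linear factor: P/(z + 2) + Q/(z + 2)²


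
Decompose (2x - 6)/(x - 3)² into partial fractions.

(2x - 6) = α(x - 3) + β. At x = 3: β = 2·3 - 6 = 0. Coeff of x: α = 2
Result: 2/(x - 3)


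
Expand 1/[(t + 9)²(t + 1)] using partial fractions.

Cover-up at t=-1: R = 1/(-1 + 9)² = 1/64. Cover-up at t=-9: Q = 1/(-9 + 1) = -1/8. Comparing t² coeff: P = -R = -1/64
Result: (-1/64)/(t + 9) - (1/8)/(t + 9)² + (1/64)/(t + 1)
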